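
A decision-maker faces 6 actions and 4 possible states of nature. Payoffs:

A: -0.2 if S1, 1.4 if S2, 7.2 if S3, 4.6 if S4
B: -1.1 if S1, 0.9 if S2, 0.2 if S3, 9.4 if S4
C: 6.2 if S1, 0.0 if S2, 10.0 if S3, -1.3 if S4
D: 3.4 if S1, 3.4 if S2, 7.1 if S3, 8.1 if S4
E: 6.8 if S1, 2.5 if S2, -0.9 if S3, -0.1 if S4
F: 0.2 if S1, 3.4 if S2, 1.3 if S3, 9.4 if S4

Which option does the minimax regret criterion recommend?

D

Column bests: S1=6.8, S2=3.4, S3=10.0, S4=9.4.
A regrets: 7.0, 2.0, 2.8, 4.8 → max 7.0
B regrets: 7.9, 2.5, 9.8, 0.0 → max 9.8
C regrets: 0.6, 3.4, 0.0, 10.7 → max 10.7
D regrets: 3.4, 0.0, 2.9, 1.3 → max 3.4
E regrets: 0.0, 0.9, 10.9, 9.5 → max 10.9
F regrets: 6.6, 0.0, 8.7, 0.0 → max 8.7
Smallest max regret = 3.4 → D.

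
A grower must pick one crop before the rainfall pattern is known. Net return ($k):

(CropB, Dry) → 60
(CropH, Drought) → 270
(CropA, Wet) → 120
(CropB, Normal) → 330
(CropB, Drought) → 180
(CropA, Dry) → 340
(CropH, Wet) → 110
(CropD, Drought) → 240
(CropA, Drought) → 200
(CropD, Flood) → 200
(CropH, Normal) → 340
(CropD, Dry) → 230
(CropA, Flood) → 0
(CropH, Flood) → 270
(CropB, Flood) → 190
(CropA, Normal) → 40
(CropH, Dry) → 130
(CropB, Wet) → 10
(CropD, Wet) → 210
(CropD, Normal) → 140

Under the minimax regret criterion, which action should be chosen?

Column bests: Drought=270, Dry=340, Normal=340, Wet=210, Flood=270.
CropD regrets: 30, 110, 200, 0, 70 → max 200
CropB regrets: 90, 280, 10, 200, 80 → max 280
CropH regrets: 0, 210, 0, 100, 0 → max 210
CropA regrets: 70, 0, 300, 90, 270 → max 300
Smallest max regret = 200 → CropD.

CropD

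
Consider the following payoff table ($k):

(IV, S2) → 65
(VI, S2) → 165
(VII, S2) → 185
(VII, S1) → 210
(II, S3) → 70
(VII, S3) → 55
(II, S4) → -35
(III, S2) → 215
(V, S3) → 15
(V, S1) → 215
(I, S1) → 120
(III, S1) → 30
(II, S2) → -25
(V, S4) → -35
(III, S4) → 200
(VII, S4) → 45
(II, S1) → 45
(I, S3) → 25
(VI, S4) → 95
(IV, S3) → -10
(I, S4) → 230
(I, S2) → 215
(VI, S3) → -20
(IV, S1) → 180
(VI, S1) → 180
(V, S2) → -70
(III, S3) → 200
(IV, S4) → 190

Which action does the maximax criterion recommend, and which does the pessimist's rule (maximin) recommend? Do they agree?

Row maxima: I=230, II=70, III=215, IV=190, V=215, VI=180, VII=210
Best best-case = 230 → I.
Row minima: I=25, II=-35, III=30, IV=-10, V=-70, VI=-20, VII=45
Best worst-case = 45 → VII.

maximax → I; maximin → VII (disagree)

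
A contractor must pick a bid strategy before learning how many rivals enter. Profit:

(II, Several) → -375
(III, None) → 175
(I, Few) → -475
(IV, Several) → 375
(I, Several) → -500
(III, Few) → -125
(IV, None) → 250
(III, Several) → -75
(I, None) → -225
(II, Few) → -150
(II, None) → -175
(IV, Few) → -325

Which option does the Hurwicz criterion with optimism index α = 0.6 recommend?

IV

I: 0.6·(-225) + 0.4·(-500) = -335
II: 0.6·(-150) + 0.4·(-375) = -240
III: 0.6·175 + 0.4·(-125) = 55
IV: 0.6·375 + 0.4·(-325) = 95
Highest Hurwicz score = 95 → IV.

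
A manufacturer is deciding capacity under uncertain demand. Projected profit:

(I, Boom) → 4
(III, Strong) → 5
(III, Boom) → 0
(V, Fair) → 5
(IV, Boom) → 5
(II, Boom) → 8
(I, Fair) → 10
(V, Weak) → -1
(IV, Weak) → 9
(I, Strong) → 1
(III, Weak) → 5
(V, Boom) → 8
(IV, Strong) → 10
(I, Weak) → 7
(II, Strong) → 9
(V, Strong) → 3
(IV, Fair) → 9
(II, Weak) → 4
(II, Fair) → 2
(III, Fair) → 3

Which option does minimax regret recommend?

Column bests: Weak=9, Fair=10, Strong=10, Boom=8.
I regrets: 2, 0, 9, 4 → max 9
II regrets: 5, 8, 1, 0 → max 8
III regrets: 4, 7, 5, 8 → max 8
IV regrets: 0, 1, 0, 3 → max 3
V regrets: 10, 5, 7, 0 → max 10
Smallest max regret = 3 → IV.

IV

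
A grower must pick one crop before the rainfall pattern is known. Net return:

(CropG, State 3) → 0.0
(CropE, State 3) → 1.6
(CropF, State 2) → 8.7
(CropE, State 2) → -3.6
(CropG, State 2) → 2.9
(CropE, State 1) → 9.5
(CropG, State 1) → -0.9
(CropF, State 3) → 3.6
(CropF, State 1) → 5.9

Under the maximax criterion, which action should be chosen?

Row maxima: CropG=2.9, CropF=8.7, CropE=9.5
Best best-case = 9.5 → CropE.

CropE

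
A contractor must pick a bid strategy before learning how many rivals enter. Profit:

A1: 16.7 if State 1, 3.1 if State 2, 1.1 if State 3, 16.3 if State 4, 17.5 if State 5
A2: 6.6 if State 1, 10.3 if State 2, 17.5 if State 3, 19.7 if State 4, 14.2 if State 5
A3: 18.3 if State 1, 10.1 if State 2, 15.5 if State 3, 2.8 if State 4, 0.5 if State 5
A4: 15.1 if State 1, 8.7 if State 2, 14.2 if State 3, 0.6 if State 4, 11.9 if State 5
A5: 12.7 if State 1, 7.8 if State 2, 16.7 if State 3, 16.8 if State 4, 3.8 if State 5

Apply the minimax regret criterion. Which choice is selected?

Column bests: State 1=18.3, State 2=10.3, State 3=17.5, State 4=19.7, State 5=17.5.
A1 regrets: 1.6, 7.2, 16.4, 3.4, 0.0 → max 16.4
A2 regrets: 11.7, 0.0, 0.0, 0.0, 3.3 → max 11.7
A3 regrets: 0.0, 0.2, 2.0, 16.9, 17.0 → max 17.0
A4 regrets: 3.2, 1.6, 3.3, 19.1, 5.6 → max 19.1
A5 regrets: 5.6, 2.5, 0.8, 2.9, 13.7 → max 13.7
Smallest max regret = 11.7 → A2.

A2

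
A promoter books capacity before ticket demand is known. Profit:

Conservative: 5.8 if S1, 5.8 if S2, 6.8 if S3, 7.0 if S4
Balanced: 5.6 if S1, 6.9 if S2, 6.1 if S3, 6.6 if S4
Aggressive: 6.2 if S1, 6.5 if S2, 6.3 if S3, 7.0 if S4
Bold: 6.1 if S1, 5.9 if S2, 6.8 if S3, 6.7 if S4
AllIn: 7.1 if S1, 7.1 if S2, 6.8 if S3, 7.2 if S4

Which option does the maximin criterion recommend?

Row minima: Conservative=5.8, Balanced=5.6, Aggressive=6.2, Bold=5.9, AllIn=6.8
Best worst-case = 6.8 → AllIn.

AllIn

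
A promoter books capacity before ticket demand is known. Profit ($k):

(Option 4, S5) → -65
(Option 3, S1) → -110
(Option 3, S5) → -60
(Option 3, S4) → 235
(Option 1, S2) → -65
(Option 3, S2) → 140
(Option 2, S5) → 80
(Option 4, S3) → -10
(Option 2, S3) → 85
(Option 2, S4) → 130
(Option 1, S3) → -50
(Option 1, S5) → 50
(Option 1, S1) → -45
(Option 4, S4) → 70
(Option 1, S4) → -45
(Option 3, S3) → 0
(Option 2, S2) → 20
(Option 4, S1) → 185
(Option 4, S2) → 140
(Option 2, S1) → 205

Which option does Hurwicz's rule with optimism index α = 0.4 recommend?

Option 2

Option 1: 0.4·50 + 0.6·(-65) = -19
Option 2: 0.4·205 + 0.6·20 = 94
Option 3: 0.4·235 + 0.6·(-110) = 28
Option 4: 0.4·185 + 0.6·(-65) = 35
Highest Hurwicz score = 94 → Option 2.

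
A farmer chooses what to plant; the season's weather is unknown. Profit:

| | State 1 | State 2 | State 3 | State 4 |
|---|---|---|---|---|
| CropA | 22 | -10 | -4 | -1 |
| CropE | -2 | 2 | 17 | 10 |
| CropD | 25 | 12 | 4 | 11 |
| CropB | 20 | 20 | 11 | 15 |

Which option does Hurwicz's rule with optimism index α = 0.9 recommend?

CropD

CropA: 0.9·22 + 0.1·(-10) = 18.8
CropE: 0.9·17 + 0.1·(-2) = 15.1
CropD: 0.9·25 + 0.1·4 = 22.9
CropB: 0.9·20 + 0.1·11 = 19.1
Highest Hurwicz score = 22.9 → CropD.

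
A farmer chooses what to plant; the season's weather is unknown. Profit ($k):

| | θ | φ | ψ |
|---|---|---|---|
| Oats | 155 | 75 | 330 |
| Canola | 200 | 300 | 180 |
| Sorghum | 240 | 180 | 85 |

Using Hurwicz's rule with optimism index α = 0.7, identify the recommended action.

Canola

Oats: 0.7·330 + 0.3·75 = 253.5
Canola: 0.7·300 + 0.3·180 = 264
Sorghum: 0.7·240 + 0.3·85 = 193.5
Highest Hurwicz score = 264 → Canola.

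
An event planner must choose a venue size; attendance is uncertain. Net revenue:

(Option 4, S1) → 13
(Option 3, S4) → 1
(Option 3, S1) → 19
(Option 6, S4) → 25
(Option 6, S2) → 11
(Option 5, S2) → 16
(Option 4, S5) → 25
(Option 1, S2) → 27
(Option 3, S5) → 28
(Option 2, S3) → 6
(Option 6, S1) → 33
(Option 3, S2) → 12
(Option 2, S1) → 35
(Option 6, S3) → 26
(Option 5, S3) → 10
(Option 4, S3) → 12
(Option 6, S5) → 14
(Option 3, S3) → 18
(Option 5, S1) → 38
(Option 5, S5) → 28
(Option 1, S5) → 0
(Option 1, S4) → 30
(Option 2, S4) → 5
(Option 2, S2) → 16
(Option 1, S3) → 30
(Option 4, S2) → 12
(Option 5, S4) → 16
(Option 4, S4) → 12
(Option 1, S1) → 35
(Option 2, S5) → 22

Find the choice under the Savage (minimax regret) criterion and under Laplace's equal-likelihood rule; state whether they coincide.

Column bests: S1=38, S2=27, S3=30, S4=30, S5=28.
Option 1 regrets: 3, 0, 0, 0, 28 → max 28
Option 2 regrets: 3, 11, 24, 25, 6 → max 25
Option 3 regrets: 19, 15, 12, 29, 0 → max 29
Option 4 regrets: 25, 15, 18, 18, 3 → max 25
Option 5 regrets: 0, 11, 20, 14, 0 → max 20
Option 6 regrets: 5, 16, 4, 5, 14 → max 16
Smallest max regret = 16 → Option 6.
Row averages: Option 1=24.4, Option 2=16.8, Option 3=15.6, Option 4=14.8, Option 5=21.6, Option 6=21.8
Highest average = 24.4 → Option 1.

minimax regret → Option 6; laplace → Option 1 (disagree)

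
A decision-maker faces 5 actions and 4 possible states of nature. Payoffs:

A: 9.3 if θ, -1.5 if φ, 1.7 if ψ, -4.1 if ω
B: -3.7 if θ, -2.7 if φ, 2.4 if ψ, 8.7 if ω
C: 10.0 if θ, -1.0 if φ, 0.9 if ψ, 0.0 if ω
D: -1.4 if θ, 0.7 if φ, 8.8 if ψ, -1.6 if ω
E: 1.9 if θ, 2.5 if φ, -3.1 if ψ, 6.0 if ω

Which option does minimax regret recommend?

Column bests: θ=10.0, φ=2.5, ψ=8.8, ω=8.7.
A regrets: 0.7, 4.0, 7.1, 12.8 → max 12.8
B regrets: 13.7, 5.2, 6.4, 0.0 → max 13.7
C regrets: 0.0, 3.5, 7.9, 8.7 → max 8.7
D regrets: 11.4, 1.8, 0.0, 10.3 → max 11.4
E regrets: 8.1, 0.0, 11.9, 2.7 → max 11.9
Smallest max regret = 8.7 → C.

C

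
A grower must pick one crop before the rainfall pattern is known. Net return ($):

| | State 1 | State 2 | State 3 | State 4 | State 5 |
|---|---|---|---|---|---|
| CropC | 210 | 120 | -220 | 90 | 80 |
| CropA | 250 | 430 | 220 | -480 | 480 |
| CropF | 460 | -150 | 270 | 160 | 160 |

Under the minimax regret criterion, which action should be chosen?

CropC

Column bests: State 1=460, State 2=430, State 3=270, State 4=160, State 5=480.
CropC regrets: 250, 310, 490, 70, 400 → max 490
CropA regrets: 210, 0, 50, 640, 0 → max 640
CropF regrets: 0, 580, 0, 0, 320 → max 580
Smallest max regret = 490 → CropC.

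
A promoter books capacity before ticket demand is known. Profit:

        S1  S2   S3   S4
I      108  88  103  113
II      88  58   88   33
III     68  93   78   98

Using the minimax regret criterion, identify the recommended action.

I

Column bests: S1=108, S2=93, S3=103, S4=113.
I regrets: 0, 5, 0, 0 → max 5
II regrets: 20, 35, 15, 80 → max 80
III regrets: 40, 0, 25, 15 → max 40
Smallest max regret = 5 → I.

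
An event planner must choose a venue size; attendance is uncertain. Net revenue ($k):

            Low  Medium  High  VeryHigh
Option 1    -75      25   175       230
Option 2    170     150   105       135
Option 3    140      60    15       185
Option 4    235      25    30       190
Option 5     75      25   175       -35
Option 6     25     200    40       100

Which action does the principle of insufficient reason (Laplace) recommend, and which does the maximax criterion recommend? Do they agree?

laplace → Option 2; maximax → Option 4 (disagree)

Row averages: Option 1=88.75, Option 2=140, Option 3=100, Option 4=120, Option 5=60, Option 6=91.25
Highest average = 140 → Option 2.
Row maxima: Option 1=230, Option 2=170, Option 3=185, Option 4=235, Option 5=175, Option 6=200
Best best-case = 235 → Option 4.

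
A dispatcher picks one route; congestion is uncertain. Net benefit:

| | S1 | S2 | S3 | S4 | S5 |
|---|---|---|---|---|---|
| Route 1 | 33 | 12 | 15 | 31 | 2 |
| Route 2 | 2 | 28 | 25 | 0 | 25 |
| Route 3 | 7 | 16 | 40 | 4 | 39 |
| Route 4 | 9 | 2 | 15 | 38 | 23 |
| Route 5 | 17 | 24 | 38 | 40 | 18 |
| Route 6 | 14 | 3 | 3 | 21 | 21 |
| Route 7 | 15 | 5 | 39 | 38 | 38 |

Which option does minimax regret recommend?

Route 5

Column bests: S1=33, S2=28, S3=40, S4=40, S5=39.
Route 1 regrets: 0, 16, 25, 9, 37 → max 37
Route 2 regrets: 31, 0, 15, 40, 14 → max 40
Route 3 regrets: 26, 12, 0, 36, 0 → max 36
Route 4 regrets: 24, 26, 25, 2, 16 → max 26
Route 5 regrets: 16, 4, 2, 0, 21 → max 21
Route 6 regrets: 19, 25, 37, 19, 18 → max 37
Route 7 regrets: 18, 23, 1, 2, 1 → max 23
Smallest max regret = 21 → Route 5.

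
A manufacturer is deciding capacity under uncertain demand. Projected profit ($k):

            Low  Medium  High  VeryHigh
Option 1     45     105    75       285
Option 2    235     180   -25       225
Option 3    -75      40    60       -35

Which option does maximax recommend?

Option 1

Row maxima: Option 1=285, Option 2=235, Option 3=60
Best best-case = 285 → Option 1.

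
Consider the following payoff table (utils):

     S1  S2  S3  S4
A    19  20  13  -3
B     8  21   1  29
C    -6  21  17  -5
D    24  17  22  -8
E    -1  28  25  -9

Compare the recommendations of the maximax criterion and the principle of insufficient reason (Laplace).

Row maxima: A=20, B=29, C=21, D=24, E=28
Best best-case = 29 → B.
Row averages: A=12.25, B=14.75, C=6.75, D=13.75, E=10.75
Highest average = 14.75 → B.

maximax → B; laplace → B (agree)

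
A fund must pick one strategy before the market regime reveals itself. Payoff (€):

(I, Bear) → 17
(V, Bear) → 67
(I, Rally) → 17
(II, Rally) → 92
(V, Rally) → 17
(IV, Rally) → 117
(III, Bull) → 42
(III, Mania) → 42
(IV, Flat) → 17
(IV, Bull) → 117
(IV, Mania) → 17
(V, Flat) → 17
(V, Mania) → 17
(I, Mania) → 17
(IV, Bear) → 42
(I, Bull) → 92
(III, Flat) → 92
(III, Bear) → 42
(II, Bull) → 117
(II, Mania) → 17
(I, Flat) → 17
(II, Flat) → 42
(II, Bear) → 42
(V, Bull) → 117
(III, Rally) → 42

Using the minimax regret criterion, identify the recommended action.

II

Column bests: Bear=67, Flat=92, Bull=117, Rally=117, Mania=42.
I regrets: 50, 75, 25, 100, 25 → max 100
II regrets: 25, 50, 0, 25, 25 → max 50
III regrets: 25, 0, 75, 75, 0 → max 75
IV regrets: 25, 75, 0, 0, 25 → max 75
V regrets: 0, 75, 0, 100, 25 → max 100
Smallest max regret = 50 → II.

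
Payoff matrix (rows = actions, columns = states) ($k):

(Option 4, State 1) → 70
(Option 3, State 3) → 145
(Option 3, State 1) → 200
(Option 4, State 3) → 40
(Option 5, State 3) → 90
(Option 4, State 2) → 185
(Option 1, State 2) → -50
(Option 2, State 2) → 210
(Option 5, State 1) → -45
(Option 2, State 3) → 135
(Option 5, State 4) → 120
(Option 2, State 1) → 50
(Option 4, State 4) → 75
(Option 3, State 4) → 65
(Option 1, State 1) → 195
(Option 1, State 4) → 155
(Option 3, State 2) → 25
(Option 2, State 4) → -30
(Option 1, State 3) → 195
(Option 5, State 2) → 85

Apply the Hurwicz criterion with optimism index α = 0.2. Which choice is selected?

Option 1: 0.2·195 + 0.8·(-50) = -1
Option 2: 0.2·210 + 0.8·(-30) = 18
Option 3: 0.2·200 + 0.8·25 = 60
Option 4: 0.2·185 + 0.8·40 = 69
Option 5: 0.2·120 + 0.8·(-45) = -12
Highest Hurwicz score = 69 → Option 4.

Option 4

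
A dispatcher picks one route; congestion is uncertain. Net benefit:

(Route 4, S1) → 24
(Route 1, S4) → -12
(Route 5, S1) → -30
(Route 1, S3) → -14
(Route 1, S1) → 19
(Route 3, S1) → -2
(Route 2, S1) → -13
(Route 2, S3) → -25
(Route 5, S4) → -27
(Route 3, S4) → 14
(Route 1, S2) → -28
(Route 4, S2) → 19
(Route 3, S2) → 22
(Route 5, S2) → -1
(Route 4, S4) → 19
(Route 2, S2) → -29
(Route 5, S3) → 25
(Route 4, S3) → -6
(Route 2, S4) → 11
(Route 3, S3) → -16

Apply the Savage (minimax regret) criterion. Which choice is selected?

Column bests: S1=24, S2=22, S3=25, S4=19.
Route 1 regrets: 5, 50, 39, 31 → max 50
Route 2 regrets: 37, 51, 50, 8 → max 51
Route 3 regrets: 26, 0, 41, 5 → max 41
Route 4 regrets: 0, 3, 31, 0 → max 31
Route 5 regrets: 54, 23, 0, 46 → max 54
Smallest max regret = 31 → Route 4.

Route 4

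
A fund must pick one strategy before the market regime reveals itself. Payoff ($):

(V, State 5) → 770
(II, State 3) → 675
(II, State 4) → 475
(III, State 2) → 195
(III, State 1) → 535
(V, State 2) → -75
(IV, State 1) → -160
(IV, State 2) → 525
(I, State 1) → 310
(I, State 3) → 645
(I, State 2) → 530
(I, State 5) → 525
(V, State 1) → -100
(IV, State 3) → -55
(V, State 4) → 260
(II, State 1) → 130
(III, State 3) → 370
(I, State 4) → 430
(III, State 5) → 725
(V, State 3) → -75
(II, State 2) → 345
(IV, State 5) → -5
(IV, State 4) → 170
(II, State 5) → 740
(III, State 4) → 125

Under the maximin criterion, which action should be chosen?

I

Row minima: I=310, II=130, III=125, IV=-160, V=-100
Best worst-case = 310 → I.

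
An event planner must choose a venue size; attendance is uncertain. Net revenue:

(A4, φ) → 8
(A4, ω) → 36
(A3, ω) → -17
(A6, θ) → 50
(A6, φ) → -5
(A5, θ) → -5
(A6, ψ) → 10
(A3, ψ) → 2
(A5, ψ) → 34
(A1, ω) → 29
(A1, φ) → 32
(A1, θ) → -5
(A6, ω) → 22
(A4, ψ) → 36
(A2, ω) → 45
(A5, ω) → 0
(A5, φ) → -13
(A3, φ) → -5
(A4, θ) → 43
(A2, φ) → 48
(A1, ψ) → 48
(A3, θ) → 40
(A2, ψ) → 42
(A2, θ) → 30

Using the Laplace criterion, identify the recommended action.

Row averages: A1=26, A2=41.25, A3=5, A4=30.75, A5=4, A6=19.25
Highest average = 41.25 → A2.

A2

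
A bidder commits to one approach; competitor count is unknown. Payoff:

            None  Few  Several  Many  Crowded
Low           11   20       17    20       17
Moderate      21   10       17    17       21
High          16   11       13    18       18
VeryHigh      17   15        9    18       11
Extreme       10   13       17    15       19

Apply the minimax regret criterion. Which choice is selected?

Column bests: None=21, Few=20, Several=17, Many=20, Crowded=21.
Low regrets: 10, 0, 0, 0, 4 → max 10
Moderate regrets: 0, 10, 0, 3, 0 → max 10
High regrets: 5, 9, 4, 2, 3 → max 9
VeryHigh regrets: 4, 5, 8, 2, 10 → max 10
Extreme regrets: 11, 7, 0, 5, 2 → max 11
Smallest max regret = 9 → High.

High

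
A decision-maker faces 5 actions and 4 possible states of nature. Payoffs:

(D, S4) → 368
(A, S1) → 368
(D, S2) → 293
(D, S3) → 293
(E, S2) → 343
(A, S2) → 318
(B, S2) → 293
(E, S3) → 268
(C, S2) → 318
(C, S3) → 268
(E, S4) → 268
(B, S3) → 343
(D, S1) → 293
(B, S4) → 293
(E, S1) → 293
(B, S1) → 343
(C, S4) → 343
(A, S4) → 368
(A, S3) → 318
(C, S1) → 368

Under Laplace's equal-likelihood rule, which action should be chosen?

Row averages: A=343, B=318, C=324.25, D=311.75, E=293
Highest average = 343 → A.

A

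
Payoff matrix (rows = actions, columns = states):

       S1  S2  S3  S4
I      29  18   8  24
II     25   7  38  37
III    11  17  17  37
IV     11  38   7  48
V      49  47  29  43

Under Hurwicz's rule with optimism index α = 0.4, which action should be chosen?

I: 0.4·29 + 0.6·8 = 16.4
II: 0.4·38 + 0.6·7 = 19.4
III: 0.4·37 + 0.6·11 = 21.4
IV: 0.4·48 + 0.6·7 = 23.4
V: 0.4·49 + 0.6·29 = 37
Highest Hurwicz score = 37 → V.

V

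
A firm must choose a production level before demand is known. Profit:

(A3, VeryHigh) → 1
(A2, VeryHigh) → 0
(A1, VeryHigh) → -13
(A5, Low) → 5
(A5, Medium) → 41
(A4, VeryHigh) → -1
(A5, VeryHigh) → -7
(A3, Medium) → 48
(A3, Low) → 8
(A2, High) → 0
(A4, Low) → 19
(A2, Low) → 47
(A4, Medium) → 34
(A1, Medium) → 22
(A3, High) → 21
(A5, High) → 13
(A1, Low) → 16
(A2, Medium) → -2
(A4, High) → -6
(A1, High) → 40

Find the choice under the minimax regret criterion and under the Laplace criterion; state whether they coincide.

Column bests: Low=47, Medium=48, High=40, VeryHigh=1.
A1 regrets: 31, 26, 0, 14 → max 31
A2 regrets: 0, 50, 40, 1 → max 50
A3 regrets: 39, 0, 19, 0 → max 39
A4 regrets: 28, 14, 46, 2 → max 46
A5 regrets: 42, 7, 27, 8 → max 42
Smallest max regret = 31 → A1.
Row averages: A1=16.25, A2=11.25, A3=19.5, A4=11.5, A5=13
Highest average = 19.5 → A3.

minimax regret → A1; laplace → A3 (disagree)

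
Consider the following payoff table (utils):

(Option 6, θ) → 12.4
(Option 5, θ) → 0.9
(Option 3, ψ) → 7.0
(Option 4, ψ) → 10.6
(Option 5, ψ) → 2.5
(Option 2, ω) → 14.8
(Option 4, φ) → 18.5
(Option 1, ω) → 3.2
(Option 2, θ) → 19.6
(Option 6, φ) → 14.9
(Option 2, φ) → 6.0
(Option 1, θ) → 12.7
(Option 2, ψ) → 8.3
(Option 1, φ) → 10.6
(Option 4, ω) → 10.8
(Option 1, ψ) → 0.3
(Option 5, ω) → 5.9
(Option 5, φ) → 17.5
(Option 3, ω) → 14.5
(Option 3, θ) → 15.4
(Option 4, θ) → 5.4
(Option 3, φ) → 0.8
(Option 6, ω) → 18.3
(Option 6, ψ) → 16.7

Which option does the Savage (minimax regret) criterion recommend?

Option 6

Column bests: θ=19.6, φ=18.5, ψ=16.7, ω=18.3.
Option 1 regrets: 6.9, 7.9, 16.4, 15.1 → max 16.4
Option 2 regrets: 0.0, 12.5, 8.4, 3.5 → max 12.5
Option 3 regrets: 4.2, 17.7, 9.7, 3.8 → max 17.7
Option 4 regrets: 14.2, 0.0, 6.1, 7.5 → max 14.2
Option 5 regrets: 18.7, 1.0, 14.2, 12.4 → max 18.7
Option 6 regrets: 7.2, 3.6, 0.0, 0.0 → max 7.2
Smallest max regret = 7.2 → Option 6.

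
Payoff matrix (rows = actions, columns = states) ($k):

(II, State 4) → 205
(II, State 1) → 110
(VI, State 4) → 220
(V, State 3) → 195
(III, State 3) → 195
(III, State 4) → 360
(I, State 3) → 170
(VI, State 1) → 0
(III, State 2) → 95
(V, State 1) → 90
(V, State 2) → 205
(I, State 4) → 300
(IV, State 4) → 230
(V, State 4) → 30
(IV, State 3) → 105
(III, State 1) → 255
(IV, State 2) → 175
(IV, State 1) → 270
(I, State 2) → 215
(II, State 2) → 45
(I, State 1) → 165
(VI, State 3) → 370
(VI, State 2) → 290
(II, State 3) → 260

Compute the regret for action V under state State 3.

Best payoff under State 3 is 370.
Regret = 370 − 195 = 175.

175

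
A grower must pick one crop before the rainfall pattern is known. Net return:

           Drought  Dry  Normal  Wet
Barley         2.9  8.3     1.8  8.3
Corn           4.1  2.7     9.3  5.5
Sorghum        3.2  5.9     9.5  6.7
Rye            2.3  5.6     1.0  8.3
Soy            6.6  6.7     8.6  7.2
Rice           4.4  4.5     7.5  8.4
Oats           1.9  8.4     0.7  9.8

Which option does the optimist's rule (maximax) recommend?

Row maxima: Barley=8.3, Corn=9.3, Sorghum=9.5, Rye=8.3, Soy=8.6, Rice=8.4, Oats=9.8
Best best-case = 9.8 → Oats.

Oats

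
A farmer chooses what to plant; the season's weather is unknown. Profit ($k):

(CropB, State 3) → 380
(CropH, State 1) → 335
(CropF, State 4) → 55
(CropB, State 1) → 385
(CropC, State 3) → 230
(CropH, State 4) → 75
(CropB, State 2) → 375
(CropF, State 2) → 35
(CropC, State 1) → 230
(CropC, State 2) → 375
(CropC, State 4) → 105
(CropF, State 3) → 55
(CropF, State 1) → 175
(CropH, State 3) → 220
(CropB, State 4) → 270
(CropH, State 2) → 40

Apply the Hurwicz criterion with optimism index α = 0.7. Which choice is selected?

CropB

CropB: 0.7·385 + 0.3·270 = 350.5
CropC: 0.7·375 + 0.3·105 = 294
CropF: 0.7·175 + 0.3·35 = 133
CropH: 0.7·335 + 0.3·40 = 246.5
Highest Hurwicz score = 350.5 → CropB.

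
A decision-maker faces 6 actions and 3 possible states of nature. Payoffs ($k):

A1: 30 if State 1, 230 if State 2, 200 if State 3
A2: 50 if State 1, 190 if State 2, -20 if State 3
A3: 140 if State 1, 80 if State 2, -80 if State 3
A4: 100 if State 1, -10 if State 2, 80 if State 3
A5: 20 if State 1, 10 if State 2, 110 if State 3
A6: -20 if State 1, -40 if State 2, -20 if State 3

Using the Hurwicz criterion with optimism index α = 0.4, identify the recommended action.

A1

A1: 0.4·230 + 0.6·30 = 110
A2: 0.4·190 + 0.6·(-20) = 64
A3: 0.4·140 + 0.6·(-80) = 8
A4: 0.4·100 + 0.6·(-10) = 34
A5: 0.4·110 + 0.6·10 = 50
A6: 0.4·(-20) + 0.6·(-40) = -32
Highest Hurwicz score = 110 → A1.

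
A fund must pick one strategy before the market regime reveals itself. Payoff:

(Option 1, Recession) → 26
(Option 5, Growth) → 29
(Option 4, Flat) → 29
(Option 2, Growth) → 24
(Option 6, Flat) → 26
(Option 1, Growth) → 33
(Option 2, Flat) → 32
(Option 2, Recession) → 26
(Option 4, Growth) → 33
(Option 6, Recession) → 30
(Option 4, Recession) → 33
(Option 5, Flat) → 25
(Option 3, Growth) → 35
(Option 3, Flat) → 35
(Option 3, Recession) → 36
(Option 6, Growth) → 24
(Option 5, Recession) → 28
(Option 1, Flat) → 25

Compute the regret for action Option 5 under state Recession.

8

Best payoff under Recession is 36.
Regret = 36 − 28 = 8.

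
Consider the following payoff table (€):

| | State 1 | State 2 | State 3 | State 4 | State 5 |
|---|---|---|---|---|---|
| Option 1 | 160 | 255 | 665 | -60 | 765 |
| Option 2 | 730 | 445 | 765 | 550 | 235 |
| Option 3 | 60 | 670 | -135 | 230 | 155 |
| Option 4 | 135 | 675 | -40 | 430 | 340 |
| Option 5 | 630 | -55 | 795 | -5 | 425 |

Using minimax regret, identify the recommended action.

Column bests: State 1=730, State 2=675, State 3=795, State 4=550, State 5=765.
Option 1 regrets: 570, 420, 130, 610, 0 → max 610
Option 2 regrets: 0, 230, 30, 0, 530 → max 530
Option 3 regrets: 670, 5, 930, 320, 610 → max 930
Option 4 regrets: 595, 0, 835, 120, 425 → max 835
Option 5 regrets: 100, 730, 0, 555, 340 → max 730
Smallest max regret = 530 → Option 2.

Option 2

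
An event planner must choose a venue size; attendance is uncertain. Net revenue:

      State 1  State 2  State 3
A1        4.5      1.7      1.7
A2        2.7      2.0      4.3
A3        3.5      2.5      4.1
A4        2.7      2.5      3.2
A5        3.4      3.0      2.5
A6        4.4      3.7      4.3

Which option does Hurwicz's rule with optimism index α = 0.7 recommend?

A1: 0.7·4.5 + 0.3·1.7 = 3.66
A2: 0.7·4.3 + 0.3·2.0 = 3.61
A3: 0.7·4.1 + 0.3·2.5 = 3.62
A4: 0.7·3.2 + 0.3·2.5 = 2.99
A5: 0.7·3.4 + 0.3·2.5 = 3.13
A6: 0.7·4.4 + 0.3·3.7 = 4.19
Highest Hurwicz score = 4.19 → A6.

A6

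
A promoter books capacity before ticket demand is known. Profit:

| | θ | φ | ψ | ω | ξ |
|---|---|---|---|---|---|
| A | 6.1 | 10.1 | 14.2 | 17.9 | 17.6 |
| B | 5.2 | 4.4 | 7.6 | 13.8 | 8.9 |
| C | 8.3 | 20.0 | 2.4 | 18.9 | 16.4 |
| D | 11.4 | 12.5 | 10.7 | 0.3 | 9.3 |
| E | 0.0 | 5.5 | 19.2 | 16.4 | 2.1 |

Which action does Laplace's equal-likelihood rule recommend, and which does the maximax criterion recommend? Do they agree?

Row averages: A=13.18, B=7.98, C=13.2, D=8.84, E=8.64
Highest average = 13.2 → C.
Row maxima: A=17.9, B=13.8, C=20.0, D=12.5, E=19.2
Best best-case = 20.0 → C.

laplace → C; maximax → C (agree)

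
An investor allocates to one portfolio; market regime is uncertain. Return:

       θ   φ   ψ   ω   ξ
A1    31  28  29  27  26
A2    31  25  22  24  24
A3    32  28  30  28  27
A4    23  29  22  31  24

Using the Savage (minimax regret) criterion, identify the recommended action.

Column bests: θ=32, φ=29, ψ=30, ω=31, ξ=27.
A1 regrets: 1, 1, 1, 4, 1 → max 4
A2 regrets: 1, 4, 8, 7, 3 → max 8
A3 regrets: 0, 1, 0, 3, 0 → max 3
A4 regrets: 9, 0, 8, 0, 3 → max 9
Smallest max regret = 3 → A3.

A3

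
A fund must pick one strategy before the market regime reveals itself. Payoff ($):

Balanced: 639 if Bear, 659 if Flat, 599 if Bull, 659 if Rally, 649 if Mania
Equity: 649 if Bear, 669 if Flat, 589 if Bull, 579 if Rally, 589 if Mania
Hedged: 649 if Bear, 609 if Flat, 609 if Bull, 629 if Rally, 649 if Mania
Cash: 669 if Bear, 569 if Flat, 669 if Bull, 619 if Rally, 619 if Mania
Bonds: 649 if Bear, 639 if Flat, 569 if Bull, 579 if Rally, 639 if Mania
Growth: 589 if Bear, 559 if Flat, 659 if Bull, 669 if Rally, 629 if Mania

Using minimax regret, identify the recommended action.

Column bests: Bear=669, Flat=669, Bull=669, Rally=669, Mania=649.
Balanced regrets: 30, 10, 70, 10, 0 → max 70
Equity regrets: 20, 0, 80, 90, 60 → max 90
Hedged regrets: 20, 60, 60, 40, 0 → max 60
Cash regrets: 0, 100, 0, 50, 30 → max 100
Bonds regrets: 20, 30, 100, 90, 10 → max 100
Growth regrets: 80, 110, 10, 0, 20 → max 110
Smallest max regret = 60 → Hedged.

Hedged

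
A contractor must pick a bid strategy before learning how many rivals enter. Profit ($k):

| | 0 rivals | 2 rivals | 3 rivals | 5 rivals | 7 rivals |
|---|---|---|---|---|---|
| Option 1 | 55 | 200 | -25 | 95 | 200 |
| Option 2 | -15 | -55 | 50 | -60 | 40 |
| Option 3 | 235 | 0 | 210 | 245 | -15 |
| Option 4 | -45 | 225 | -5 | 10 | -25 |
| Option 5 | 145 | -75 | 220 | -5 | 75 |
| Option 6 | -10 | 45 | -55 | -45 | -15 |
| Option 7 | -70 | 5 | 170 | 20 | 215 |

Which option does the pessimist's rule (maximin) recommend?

Row minima: Option 1=-25, Option 2=-60, Option 3=-15, Option 4=-45, Option 5=-75, Option 6=-55, Option 7=-70
Best worst-case = -15 → Option 3.

Option 3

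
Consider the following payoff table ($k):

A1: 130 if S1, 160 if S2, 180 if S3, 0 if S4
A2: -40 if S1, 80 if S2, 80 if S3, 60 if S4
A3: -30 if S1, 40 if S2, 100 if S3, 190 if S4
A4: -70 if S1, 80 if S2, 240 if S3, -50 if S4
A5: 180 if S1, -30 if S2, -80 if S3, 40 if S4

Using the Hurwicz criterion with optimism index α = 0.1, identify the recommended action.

A1: 0.1·180 + 0.9·0 = 18
A2: 0.1·80 + 0.9·(-40) = -28
A3: 0.1·190 + 0.9·(-30) = -8
A4: 0.1·240 + 0.9·(-70) = -39
A5: 0.1·180 + 0.9·(-80) = -54
Highest Hurwicz score = 18 → A1.

A1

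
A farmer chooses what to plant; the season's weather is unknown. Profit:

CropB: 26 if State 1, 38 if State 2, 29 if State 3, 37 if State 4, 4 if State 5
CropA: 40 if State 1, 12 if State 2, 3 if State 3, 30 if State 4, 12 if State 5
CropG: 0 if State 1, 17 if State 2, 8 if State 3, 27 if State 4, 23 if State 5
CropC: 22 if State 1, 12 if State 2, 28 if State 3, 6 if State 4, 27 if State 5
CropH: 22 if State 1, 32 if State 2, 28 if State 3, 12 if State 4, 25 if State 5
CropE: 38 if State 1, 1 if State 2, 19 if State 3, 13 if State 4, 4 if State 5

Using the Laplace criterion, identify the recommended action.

Row averages: CropB=26.8, CropA=19.4, CropG=15, CropC=19, CropH=23.8, CropE=15
Highest average = 26.8 → CropB.

CropB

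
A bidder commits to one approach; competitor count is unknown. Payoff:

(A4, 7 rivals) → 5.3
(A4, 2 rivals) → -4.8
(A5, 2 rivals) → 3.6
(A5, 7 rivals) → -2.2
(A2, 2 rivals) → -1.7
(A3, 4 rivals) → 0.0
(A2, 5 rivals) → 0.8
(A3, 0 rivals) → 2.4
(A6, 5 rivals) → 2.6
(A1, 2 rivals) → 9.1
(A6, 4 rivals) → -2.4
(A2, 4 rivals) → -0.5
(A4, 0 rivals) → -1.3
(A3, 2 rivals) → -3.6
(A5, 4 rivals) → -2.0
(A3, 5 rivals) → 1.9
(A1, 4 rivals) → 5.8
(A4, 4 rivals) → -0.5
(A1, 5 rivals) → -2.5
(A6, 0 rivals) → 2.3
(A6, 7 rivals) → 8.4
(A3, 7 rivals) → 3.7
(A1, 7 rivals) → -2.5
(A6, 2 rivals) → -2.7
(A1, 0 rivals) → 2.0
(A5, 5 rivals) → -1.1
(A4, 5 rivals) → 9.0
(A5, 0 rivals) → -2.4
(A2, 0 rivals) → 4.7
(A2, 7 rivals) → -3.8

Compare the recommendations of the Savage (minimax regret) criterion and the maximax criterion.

Column bests: 0 rivals=4.7, 2 rivals=9.1, 4 rivals=5.8, 5 rivals=9.0, 7 rivals=8.4.
A1 regrets: 2.7, 0.0, 0.0, 11.5, 10.9 → max 11.5
A2 regrets: 0.0, 10.8, 6.3, 8.2, 12.2 → max 12.2
A3 regrets: 2.3, 12.7, 5.8, 7.1, 4.7 → max 12.7
A4 regrets: 6.0, 13.9, 6.3, 0.0, 3.1 → max 13.9
A5 regrets: 7.1, 5.5, 7.8, 10.1, 10.6 → max 10.6
A6 regrets: 2.4, 11.8, 8.2, 6.4, 0.0 → max 11.8
Smallest max regret = 10.6 → A5.
Row maxima: A1=9.1, A2=4.7, A3=3.7, A4=9.0, A5=3.6, A6=8.4
Best best-case = 9.1 → A1.

minimax regret → A5; maximax → A1 (disagree)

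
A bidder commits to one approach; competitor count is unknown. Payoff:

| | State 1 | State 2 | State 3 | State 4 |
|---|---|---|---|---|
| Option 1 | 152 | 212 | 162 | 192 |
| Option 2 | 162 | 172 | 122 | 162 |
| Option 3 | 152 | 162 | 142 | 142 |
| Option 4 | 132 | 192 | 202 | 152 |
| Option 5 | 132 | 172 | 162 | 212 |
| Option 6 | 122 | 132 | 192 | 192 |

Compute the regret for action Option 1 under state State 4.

Best payoff under State 4 is 212.
Regret = 212 − 192 = 20.

20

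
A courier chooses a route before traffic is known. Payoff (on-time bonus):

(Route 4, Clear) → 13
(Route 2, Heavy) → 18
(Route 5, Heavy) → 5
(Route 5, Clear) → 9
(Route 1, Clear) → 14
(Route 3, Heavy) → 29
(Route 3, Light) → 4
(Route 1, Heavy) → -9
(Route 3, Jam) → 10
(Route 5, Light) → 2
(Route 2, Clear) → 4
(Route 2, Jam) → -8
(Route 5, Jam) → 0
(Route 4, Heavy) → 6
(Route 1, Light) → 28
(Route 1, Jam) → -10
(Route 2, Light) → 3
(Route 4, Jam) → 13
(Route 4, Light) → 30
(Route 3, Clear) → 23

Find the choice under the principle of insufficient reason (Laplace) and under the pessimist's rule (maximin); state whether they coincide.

laplace → Route 3; maximin → Route 4 (disagree)

Row averages: Route 1=5.75, Route 2=4.25, Route 3=16.5, Route 4=15.5, Route 5=4
Highest average = 16.5 → Route 3.
Row minima: Route 1=-10, Route 2=-8, Route 3=4, Route 4=6, Route 5=0
Best worst-case = 6 → Route 4.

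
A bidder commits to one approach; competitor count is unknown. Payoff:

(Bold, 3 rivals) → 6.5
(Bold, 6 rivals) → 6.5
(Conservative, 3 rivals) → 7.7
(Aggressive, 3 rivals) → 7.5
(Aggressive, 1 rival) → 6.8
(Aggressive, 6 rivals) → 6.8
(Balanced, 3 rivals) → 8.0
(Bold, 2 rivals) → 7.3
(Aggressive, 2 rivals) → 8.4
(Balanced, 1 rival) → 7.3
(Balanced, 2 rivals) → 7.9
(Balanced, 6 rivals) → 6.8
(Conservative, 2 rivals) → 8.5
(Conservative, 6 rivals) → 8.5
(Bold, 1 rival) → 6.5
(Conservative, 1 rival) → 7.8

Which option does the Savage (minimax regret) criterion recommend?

Column bests: 1 rival=7.8, 2 rivals=8.5, 3 rivals=8.0, 6 rivals=8.5.
Conservative regrets: 0.0, 0.0, 0.3, 0.0 → max 0.3
Balanced regrets: 0.5, 0.6, 0.0, 1.7 → max 1.7
Aggressive regrets: 1.0, 0.1, 0.5, 1.7 → max 1.7
Bold regrets: 1.3, 1.2, 1.5, 2.0 → max 2.0
Smallest max regret = 0.3 → Conservative.

Conservative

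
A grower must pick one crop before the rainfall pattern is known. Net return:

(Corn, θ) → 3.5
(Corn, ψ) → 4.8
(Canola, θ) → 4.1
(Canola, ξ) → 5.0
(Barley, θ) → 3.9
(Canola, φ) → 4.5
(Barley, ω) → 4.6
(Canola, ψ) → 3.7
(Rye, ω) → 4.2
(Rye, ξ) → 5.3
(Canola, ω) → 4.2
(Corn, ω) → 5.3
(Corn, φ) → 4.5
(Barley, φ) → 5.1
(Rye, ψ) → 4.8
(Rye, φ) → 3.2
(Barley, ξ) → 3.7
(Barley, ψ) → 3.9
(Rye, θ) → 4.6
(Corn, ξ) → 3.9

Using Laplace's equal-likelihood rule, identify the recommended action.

Row averages: Canola=4.3, Corn=4.4, Rye=4.42, Barley=4.24
Highest average = 4.42 → Rye.

Rye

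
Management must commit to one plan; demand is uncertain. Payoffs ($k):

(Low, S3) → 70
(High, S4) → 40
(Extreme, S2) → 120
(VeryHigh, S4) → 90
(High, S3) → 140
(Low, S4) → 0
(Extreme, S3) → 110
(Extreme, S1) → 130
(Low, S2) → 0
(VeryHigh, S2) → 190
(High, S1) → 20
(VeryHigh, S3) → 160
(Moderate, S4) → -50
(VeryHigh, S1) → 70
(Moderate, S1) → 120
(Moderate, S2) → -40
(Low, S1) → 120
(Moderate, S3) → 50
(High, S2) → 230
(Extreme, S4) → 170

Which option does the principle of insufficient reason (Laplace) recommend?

Extreme

Row averages: Low=47.5, Moderate=20, High=107.5, VeryHigh=127.5, Extreme=132.5
Highest average = 132.5 → Extreme.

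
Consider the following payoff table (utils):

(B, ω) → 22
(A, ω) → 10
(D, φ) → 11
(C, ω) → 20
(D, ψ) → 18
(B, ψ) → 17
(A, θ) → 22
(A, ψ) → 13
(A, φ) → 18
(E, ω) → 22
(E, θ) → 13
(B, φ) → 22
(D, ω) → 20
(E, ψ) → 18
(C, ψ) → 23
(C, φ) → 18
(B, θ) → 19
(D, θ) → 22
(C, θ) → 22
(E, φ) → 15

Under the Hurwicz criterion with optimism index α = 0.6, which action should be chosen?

A: 0.6·22 + 0.4·10 = 17.2
B: 0.6·22 + 0.4·17 = 20
C: 0.6·23 + 0.4·18 = 21
D: 0.6·22 + 0.4·11 = 17.6
E: 0.6·22 + 0.4·13 = 18.4
Highest Hurwicz score = 21 → C.

C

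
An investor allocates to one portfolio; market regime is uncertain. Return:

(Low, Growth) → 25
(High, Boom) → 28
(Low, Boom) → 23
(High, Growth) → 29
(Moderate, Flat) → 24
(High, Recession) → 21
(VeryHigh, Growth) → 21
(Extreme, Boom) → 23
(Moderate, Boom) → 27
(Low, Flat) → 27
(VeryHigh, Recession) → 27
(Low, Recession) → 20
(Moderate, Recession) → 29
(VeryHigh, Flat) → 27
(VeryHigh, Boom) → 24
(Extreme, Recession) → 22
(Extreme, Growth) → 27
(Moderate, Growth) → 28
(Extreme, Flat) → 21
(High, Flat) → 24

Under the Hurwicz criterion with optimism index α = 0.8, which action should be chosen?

Moderate

Low: 0.8·27 + 0.2·20 = 25.6
Moderate: 0.8·29 + 0.2·24 = 28
High: 0.8·29 + 0.2·21 = 27.4
VeryHigh: 0.8·27 + 0.2·21 = 25.8
Extreme: 0.8·27 + 0.2·21 = 25.8
Highest Hurwicz score = 28 → Moderate.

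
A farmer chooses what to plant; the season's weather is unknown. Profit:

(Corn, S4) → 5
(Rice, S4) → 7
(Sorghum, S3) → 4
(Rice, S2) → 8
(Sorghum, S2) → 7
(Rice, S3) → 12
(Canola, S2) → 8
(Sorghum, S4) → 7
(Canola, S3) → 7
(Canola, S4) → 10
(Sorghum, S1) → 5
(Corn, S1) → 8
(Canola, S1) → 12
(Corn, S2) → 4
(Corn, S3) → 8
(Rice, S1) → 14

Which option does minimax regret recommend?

Column bests: S1=14, S2=8, S3=12, S4=10.
Sorghum regrets: 9, 1, 8, 3 → max 9
Canola regrets: 2, 0, 5, 0 → max 5
Rice regrets: 0, 0, 0, 3 → max 3
Corn regrets: 6, 4, 4, 5 → max 6
Smallest max regret = 3 → Rice.

Rice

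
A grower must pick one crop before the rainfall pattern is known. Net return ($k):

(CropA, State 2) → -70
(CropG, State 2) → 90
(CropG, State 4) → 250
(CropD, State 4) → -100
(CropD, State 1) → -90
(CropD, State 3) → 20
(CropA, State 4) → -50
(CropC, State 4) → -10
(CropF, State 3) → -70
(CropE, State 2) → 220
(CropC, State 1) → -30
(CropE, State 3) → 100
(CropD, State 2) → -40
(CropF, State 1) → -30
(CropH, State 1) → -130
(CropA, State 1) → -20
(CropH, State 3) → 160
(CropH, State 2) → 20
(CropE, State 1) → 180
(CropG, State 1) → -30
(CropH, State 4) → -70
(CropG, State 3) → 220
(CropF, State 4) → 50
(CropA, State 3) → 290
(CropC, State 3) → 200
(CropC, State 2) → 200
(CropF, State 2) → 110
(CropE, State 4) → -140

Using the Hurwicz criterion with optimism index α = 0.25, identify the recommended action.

CropG: 0.25·250 + 0.75·(-30) = 40
CropH: 0.25·160 + 0.75·(-130) = -57.5
CropD: 0.25·20 + 0.75·(-100) = -70
CropC: 0.25·200 + 0.75·(-30) = 27.5
CropF: 0.25·110 + 0.75·(-70) = -25
CropA: 0.25·290 + 0.75·(-70) = 20
CropE: 0.25·220 + 0.75·(-140) = -50
Highest Hurwicz score = 40 → CropG.

CropG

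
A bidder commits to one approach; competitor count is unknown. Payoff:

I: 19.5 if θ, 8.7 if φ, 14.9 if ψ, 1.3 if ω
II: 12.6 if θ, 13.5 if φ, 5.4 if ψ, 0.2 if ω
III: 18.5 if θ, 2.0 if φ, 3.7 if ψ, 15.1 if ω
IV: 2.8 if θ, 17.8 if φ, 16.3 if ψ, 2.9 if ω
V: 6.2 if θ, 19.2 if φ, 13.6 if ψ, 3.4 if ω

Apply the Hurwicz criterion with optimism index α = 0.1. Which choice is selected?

V

I: 0.1·19.5 + 0.9·1.3 = 3.12
II: 0.1·13.5 + 0.9·0.2 = 1.53
III: 0.1·18.5 + 0.9·2.0 = 3.65
IV: 0.1·17.8 + 0.9·2.8 = 4.3
V: 0.1·19.2 + 0.9·3.4 = 4.98
Highest Hurwicz score = 4.98 → V.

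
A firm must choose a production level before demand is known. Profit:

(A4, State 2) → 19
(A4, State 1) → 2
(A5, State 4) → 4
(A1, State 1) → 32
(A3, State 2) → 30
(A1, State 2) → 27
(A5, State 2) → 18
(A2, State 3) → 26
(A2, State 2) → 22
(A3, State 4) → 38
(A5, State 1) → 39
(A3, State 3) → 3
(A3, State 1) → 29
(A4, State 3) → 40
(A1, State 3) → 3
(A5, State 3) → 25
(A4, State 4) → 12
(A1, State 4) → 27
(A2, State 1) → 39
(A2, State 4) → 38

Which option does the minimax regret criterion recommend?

Column bests: State 1=39, State 2=30, State 3=40, State 4=38.
A1 regrets: 7, 3, 37, 11 → max 37
A2 regrets: 0, 8, 14, 0 → max 14
A3 regrets: 10, 0, 37, 0 → max 37
A4 regrets: 37, 11, 0, 26 → max 37
A5 regrets: 0, 12, 15, 34 → max 34
Smallest max regret = 14 → A2.

A2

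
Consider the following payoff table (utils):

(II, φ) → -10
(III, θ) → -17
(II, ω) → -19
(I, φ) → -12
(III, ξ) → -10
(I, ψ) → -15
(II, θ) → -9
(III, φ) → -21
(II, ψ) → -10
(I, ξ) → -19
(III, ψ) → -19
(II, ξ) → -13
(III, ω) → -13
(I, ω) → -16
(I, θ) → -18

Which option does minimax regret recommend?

Column bests: θ=-9, φ=-10, ψ=-10, ω=-13, ξ=-10.
I regrets: 9, 2, 5, 3, 9 → max 9
II regrets: 0, 0, 0, 6, 3 → max 6
III regrets: 8, 11, 9, 0, 0 → max 11
Smallest max regret = 6 → II.

II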